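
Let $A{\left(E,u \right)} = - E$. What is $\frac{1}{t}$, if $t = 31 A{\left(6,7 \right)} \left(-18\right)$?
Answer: $\frac{1}{3348} \approx 0.00029869$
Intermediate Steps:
$t = 3348$ ($t = 31 \left(\left(-1\right) 6\right) \left(-18\right) = 31 \left(-6\right) \left(-18\right) = \left(-186\right) \left(-18\right) = 3348$)
$\frac{1}{t} = \frac{1}{3348}$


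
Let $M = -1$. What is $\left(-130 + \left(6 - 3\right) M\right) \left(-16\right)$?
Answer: $2128$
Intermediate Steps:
$\left(-130 + \left(6 - 3\right) M\right) \left(-16\right) = \left(-130 + \left(6 - 3\right) \left(-1\right)\right) \left(-16\right) = \left(-130 + 3 \left(-1\right)\right) \left(-16\right) = \left(-130 - 3\right) \left(-16\right) = \left(-133\right) \left(-16\right) = 2128$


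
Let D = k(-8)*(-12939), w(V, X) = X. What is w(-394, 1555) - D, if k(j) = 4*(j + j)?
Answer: -826541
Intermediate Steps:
k(j) = 8*j (k(j) = 4*(2*j) = 8*j)
D = 828096 (D = (8*(-8))*(-12939) = -64*(-12939) = 828096)
w(-394, 1555) - D = 1555 - 1*828096 = 1555 - 828096 = -826541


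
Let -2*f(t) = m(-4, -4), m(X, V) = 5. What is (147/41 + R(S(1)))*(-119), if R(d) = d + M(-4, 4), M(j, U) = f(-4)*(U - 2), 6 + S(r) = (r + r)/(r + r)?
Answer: 31297/41 ≈ 763.34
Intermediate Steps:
S(r) = -5 (S(r) = -6 + (r + r)/(r + r) = -6 + (2*r)/((2*r)) = -6 + (2*r)*(1/(2*r)) = -6 + 1 = -5)
f(t) = -5/2 (f(t) = -1/2*5 = -5/2)
M(j, U) = 5 - 5*U/2 (M(j, U) = -5*(U - 2)/2 = -5*(-2 + U)/2 = 5 - 5*U/2)
R(d) = -5 + d (R(d) = d + (5 - 5/2*4) = d + (5 - 10) = d - 5 = -5 + d)
(147/41 + R(S(1)))*(-119) = (147/41 + (-5 - 5))*(-119) = (147*(1/41) - 10)*(-119) = (147/41 - 10)*(-119) = -263/41*(-119) = 31297/41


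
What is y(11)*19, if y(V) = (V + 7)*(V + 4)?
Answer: 5130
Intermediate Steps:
y(V) = (4 + V)*(7 + V) (y(V) = (7 + V)*(4 + V) = (4 + V)*(7 + V))
y(11)*19 = (28 + 11**2 + 11*11)*19 = (28 + 121 + 121)*19 = 270*19 = 5130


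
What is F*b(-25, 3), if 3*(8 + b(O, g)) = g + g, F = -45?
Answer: 270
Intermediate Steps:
b(O, g) = -8 + 2*g/3 (b(O, g) = -8 + (g + g)/3 = -8 + (2*g)/3 = -8 + 2*g/3)
F*b(-25, 3) = -45*(-8 + (⅔)*3) = -45*(-8 + 2) = -45*(-6) = 270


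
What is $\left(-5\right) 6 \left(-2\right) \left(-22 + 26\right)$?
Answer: $240$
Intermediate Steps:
$\left(-5\right) 6 \left(-2\right) \left(-22 + 26\right) = \left(-30\right) \left(-2\right) 4 = 60 \cdot 4 = 240$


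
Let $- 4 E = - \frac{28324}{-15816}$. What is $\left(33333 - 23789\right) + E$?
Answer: $\frac{150940823}{15816} \approx 9543.5$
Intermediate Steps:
$E = - \frac{7081}{15816}$ ($E = - \frac{\left(-28324\right) \frac{1}{-15816}}{4} = - \frac{\left(-28324\right) \left(- \frac{1}{15816}\right)}{4} = \left(- \frac{1}{4}\right) \frac{7081}{3954} = - \frac{7081}{15816} \approx -0.44771$)
$\left(33333 - 23789\right) + E = \left(33333 - 23789\right) - \frac{7081}{15816} = 9544 - \frac{7081}{15816} = \frac{150940823}{15816}$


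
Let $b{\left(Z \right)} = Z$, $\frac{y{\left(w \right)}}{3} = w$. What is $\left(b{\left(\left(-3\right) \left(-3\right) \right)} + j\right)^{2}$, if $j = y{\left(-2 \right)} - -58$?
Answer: $3721$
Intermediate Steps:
$y{\left(w \right)} = 3 w$
$j = 52$ ($j = 3 \left(-2\right) - -58 = -6 + 58 = 52$)
$\left(b{\left(\left(-3\right) \left(-3\right) \right)} + j\right)^{2} = \left(\left(-3\right) \left(-3\right) + 52\right)^{2} = \left(9 + 52\right)^{2} = 61^{2} = 3721$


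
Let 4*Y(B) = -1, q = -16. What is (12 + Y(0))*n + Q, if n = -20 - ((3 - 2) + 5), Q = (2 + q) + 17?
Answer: -605/2 ≈ -302.50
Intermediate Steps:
Y(B) = -1/4 (Y(B) = (1/4)*(-1) = -1/4)
Q = 3 (Q = (2 - 16) + 17 = -14 + 17 = 3)
n = -26 (n = -20 - (1 + 5) = -20 - 1*6 = -20 - 6 = -26)
(12 + Y(0))*n + Q = (12 - 1/4)*(-26) + 3 = (47/4)*(-26) + 3 = -611/2 + 3 = -605/2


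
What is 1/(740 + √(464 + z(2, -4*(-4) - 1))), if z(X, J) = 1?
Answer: 148/109427 - √465/547135 ≈ 0.0013131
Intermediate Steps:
1/(740 + √(464 + z(2, -4*(-4) - 1))) = 1/(740 + √(464 + 1)) = 1/(740 + √465)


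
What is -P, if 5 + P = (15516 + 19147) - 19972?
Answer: -14686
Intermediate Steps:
P = 14686 (P = -5 + ((15516 + 19147) - 19972) = -5 + (34663 - 19972) = -5 + 14691 = 14686)
-P = -1*14686 = -14686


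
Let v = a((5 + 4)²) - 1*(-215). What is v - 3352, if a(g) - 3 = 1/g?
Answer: -253853/81 ≈ -3134.0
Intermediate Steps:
a(g) = 3 + 1/g
v = 17659/81 (v = (3 + 1/((5 + 4)²)) - 1*(-215) = (3 + 1/(9²)) + 215 = (3 + 1/81) + 215 = 244/81 + 215 = 17659/81 ≈ 218.01)
v - 3352 = 17659/81 - 3352 = -253853/81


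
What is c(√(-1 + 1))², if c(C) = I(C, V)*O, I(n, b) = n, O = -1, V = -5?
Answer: 0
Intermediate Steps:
c(C) = -C (c(C) = C*(-1) = -C)
c(√(-1 + 1))² = (-√(-1 + 1))² = (-√0)² = (-1*0)² = 0² = 0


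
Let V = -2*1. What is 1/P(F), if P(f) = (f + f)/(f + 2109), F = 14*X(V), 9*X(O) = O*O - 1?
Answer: 6341/28 ≈ 226.46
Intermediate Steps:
V = -2
X(O) = -1/9 + O**2/9 (X(O) = (O*O - 1)/9 = (O**2 - 1)/9 = (-1 + O**2)/9 = -1/9 + O**2/9)
F = 14/3 (F = 14*(-1/9 + (1/9)*(-2)**2) = 14*(-1/9 + (1/9)*4) = 14*(-1/9 + 4/9) = 14*(1/3) = 14/3 ≈ 4.6667)
P(f) = 2*f/(2109 + f) (P(f) = (2*f)/(2109 + f) = 2*f/(2109 + f))
1/P(F) = 1/(2*(14/3)/(2109 + 14/3)) = 1/(2*(14/3)/(6341/3)) = 1/(2*(14/3)*(3/6341)) = 1/(28/6341) = 6341/28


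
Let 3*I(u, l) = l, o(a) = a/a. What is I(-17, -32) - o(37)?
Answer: -35/3 ≈ -11.667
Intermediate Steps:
o(a) = 1
I(u, l) = l/3
I(-17, -32) - o(37) = (⅓)*(-32) - 1*1 = -32/3 - 1 = -35/3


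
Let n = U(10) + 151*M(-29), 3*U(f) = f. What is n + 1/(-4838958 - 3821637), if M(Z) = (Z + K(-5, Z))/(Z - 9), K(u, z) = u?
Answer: 7593417232/54850435 ≈ 138.44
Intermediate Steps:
M(Z) = (-5 + Z)/(-9 + Z) (M(Z) = (Z - 5)/(Z - 9) = (-5 + Z)/(-9 + Z))
U(f) = f/3
n = 7891/57 (n = (⅓)*10 + 151*((-5 - 29)/(-9 - 29)) = 10/3 + 151*(-34/(-38)) = 10/3 + 151*(-1/38*(-34)) = 10/3 + 151*(17/19) = 10/3 + 2567/19 = 7891/57 ≈ 138.44)
n + 1/(-4838958 - 3821637) = 7891/57 + 1/(-4838958 - 3821637) = 7891/57 + 1/(-8660595) = 7891/57 - 1/8660595 = 7593417232/54850435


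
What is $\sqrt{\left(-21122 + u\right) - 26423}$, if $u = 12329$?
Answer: $4 i \sqrt{2201} \approx 187.66 i$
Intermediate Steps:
$\sqrt{\left(-21122 + u\right) - 26423} = \sqrt{\left(-21122 + 12329\right) - 26423} = \sqrt{-8793 - 26423} = \sqrt{-35216} = 4 i \sqrt{2201}$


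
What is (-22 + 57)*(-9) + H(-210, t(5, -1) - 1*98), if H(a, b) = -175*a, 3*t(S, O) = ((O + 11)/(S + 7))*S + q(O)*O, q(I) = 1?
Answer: 36435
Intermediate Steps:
t(S, O) = O/3 + S*(11 + O)/(3*(7 + S)) (t(S, O) = (((O + 11)/(S + 7))*S + 1*O)/3 = (((11 + O)/(7 + S))*S + O)/3 = (S*(11 + O)/(7 + S) + O)/3 = (O + S*(11 + O)/(7 + S))/3 = O/3 + S*(11 + O)/(3*(7 + S)))
(-22 + 57)*(-9) + H(-210, t(5, -1) - 1*98) = (-22 + 57)*(-9) - 175*(-210) = 35*(-9) + 36750 = -315 + 36750 = 36435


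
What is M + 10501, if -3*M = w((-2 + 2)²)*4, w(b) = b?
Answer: 10501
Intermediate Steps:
M = 0 (M = -(-2 + 2)²*4/3 = -0²*4/3 = -0*4 = -⅓*0 = 0)
M + 10501 = 0 + 10501 = 10501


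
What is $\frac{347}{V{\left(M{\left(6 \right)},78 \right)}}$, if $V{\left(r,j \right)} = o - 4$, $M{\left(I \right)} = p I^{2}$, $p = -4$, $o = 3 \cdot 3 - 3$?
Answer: $\frac{347}{2} \approx 173.5$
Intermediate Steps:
$o = 6$ ($o = 9 - 3 = 6$)
$M{\left(I \right)} = - 4 I^{2}$
$V{\left(r,j \right)} = 2$ ($V{\left(r,j \right)} = 6 - 4 = 2$)
$\frac{347}{V{\left(M{\left(6 \right)},78 \right)}} = \frac{347}{2}$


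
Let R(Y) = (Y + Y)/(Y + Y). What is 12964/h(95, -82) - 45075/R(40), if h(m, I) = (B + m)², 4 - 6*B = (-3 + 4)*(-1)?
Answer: -14902455171/330625 ≈ -45074.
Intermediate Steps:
B = ⅚ (B = ⅔ - (-3 + 4)*(-1)/6 = ⅔ - (-1)/6 = ⅔ - ⅙*(-1) = ⅔ + ⅙ = ⅚ ≈ 0.83333)
R(Y) = 1 (R(Y) = (2*Y)/((2*Y)) = (2*Y)*(1/(2*Y)) = 1)
h(m, I) = (⅚ + m)²
12964/h(95, -82) - 45075/R(40) = 12964/(((5 + 6*95)²/36)) - 45075/1 = 12964/(((5 + 570)²/36)) - 45075*1 = 12964/(((1/36)*575²)) - 45075 = 12964/(((1/36)*330625)) - 45075 = 12964/(330625/36) - 45075 = 12964*(36/330625) - 45075 = 466704/330625 - 45075 = -14902455171/330625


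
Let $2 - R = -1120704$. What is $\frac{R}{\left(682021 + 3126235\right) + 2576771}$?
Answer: $\frac{1120706}{6385027} \approx 0.17552$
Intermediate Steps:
$R = 1120706$ ($R = 2 - -1120704 = 2 + 1120704 = 1120706$)
$\frac{R}{\left(682021 + 3126235\right) + 2576771} = \frac{1120706}{\left(682021 + 3126235\right) + 2576771} = \frac{1120706}{3808256 + 2576771} = \frac{1120706}{6385027}$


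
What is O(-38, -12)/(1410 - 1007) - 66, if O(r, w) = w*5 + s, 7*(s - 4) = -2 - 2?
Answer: -186582/2821 ≈ -66.140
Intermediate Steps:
s = 24/7 (s = 4 + (-2 - 2)/7 = 4 + (1/7)*(-4) = 4 - 4/7 = 24/7 ≈ 3.4286)
O(r, w) = 24/7 + 5*w (O(r, w) = w*5 + 24/7 = 5*w + 24/7 = 24/7 + 5*w)
O(-38, -12)/(1410 - 1007) - 66 = (24/7 + 5*(-12))/(1410 - 1007) - 66 = (24/7 - 60)/403 - 66 = -396/7*1/403 - 66 = -396/2821 - 66 = -186582/2821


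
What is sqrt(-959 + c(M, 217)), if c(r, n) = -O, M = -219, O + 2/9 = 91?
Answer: 2*I*sqrt(2362)/3 ≈ 32.4*I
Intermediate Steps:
O = 817/9 (O = -2/9 + 91 = 817/9 ≈ 90.778)
c(r, n) = -817/9 (c(r, n) = -1*817/9 = -817/9)
sqrt(-959 + c(M, 217)) = sqrt(-959 - 817/9) = sqrt(-9448/9) = 2*I*sqrt(2362)/3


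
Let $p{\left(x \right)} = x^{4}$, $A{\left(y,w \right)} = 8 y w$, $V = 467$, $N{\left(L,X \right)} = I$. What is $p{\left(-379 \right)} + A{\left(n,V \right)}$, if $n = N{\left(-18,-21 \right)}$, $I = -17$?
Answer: $20632673369$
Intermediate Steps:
$N{\left(L,X \right)} = -17$
$n = -17$
$A{\left(y,w \right)} = 8 w y$
$p{\left(-379 \right)} + A{\left(n,V \right)} = \left(-379\right)^{4} + 8 \cdot 467 \left(-17\right) = 20632736881 - 63512 = 20632673369$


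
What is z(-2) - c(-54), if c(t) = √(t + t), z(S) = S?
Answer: -2 - 6*I*√3 ≈ -2.0 - 10.392*I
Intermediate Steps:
c(t) = √2*√t (c(t) = √(2*t) = √2*√t)
z(-2) - c(-54) = -2 - √2*√(-54) = -2 - √2*3*I*√6 = -2 - 6*I*√3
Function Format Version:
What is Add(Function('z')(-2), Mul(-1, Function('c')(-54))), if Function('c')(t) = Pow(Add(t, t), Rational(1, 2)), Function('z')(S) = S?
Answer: Add(-2, Mul(-6, I, Pow(3, Rational(1, 2)))) ≈ Add(-2.0000, Mul(-10.392, I))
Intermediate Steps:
Function('c')(t) = Mul(Pow(2, Rational(1, 2)), Pow(t, Rational(1, 2))) (Function('c')(t) = Pow(Mul(2, t), Rational(1, 2)) = Mul(Pow(2, Rational(1, 2)), Pow(t, Rational(1, 2))))
Add(Function('z')(-2), Mul(-1, Function('c')(-54))) = Add(-2, Mul(-1, Mul(Pow(2, Rational(1, 2)), Pow(-54, Rational(1, 2))))) = Add(-2, Mul(-1, Mul(Pow(2, Rational(1, 2)), Mul(3, I, Pow(6, Rational(1, 2)))))) = Add(-2, Mul(-1, Mul(6, I, Pow(3, Rational(1, 2))))) = Add(-2, Mul(-6, I, Pow(3, Rational(1, 2))))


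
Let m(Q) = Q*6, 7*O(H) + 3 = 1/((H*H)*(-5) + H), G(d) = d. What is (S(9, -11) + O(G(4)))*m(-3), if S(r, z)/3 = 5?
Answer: -69759/266 ≈ -262.25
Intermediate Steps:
S(r, z) = 15 (S(r, z) = 3*5 = 15)
O(H) = -3/7 + 1/(7*(H - 5*H**2)) (O(H) = -3/7 + 1/(7*((H*H)*(-5) + H)) = -3/7 + 1/(7*(H**2*(-5) + H)) = -3/7 + 1/(7*(-5*H**2 + H)) = -3/7 + 1/(7*(H - 5*H**2)))
m(Q) = 6*Q
(S(9, -11) + O(G(4)))*m(-3) = (15 + (1/7)*(-1 - 15*4**2 + 3*4)/(4*(-1 + 5*4)))*(6*(-3)) = (15 + (1/7)*(1/4)*(-1 - 15*16 + 12)/(-1 + 20))*(-18) = (15 + (1/7)*(1/4)*(-1 - 240 + 12)/19)*(-18) = (15 + (1/7)*(1/4)*(1/19)*(-229))*(-18) = (15 - 229/532)*(-18) = (7751/532)*(-18) = -69759/266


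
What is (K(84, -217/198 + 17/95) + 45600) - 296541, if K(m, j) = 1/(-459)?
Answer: -115181920/459 ≈ -2.5094e+5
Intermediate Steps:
K(m, j) = -1/459
(K(84, -217/198 + 17/95) + 45600) - 296541 = (-1/459 + 45600) - 296541 = 20930399/459 - 296541 = -115181920/459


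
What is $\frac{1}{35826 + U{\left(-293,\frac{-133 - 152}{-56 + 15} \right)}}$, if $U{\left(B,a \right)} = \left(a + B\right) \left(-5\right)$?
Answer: $\frac{41}{1527506} \approx 2.6841 \cdot 10^{-5}$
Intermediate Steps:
$U{\left(B,a \right)} = - 5 B - 5 a$ ($U{\left(B,a \right)} = \left(B + a\right) \left(-5\right) = - 5 B - 5 a$)
$\frac{1}{35826 + U{\left(-293,\frac{-133 - 152}{-56 + 15} \right)}} = \frac{1}{35826 - \left(-1465 + 5 \frac{-133 - 152}{-56 + 15}\right)} = \frac{1}{35826 + \left(1465 - 5 \left(- \frac{285}{-41}\right)\right)} = \frac{1}{35826 + \left(1465 - 5 \left(\left(-285\right) \left(- \frac{1}{41}\right)\right)\right)} = \frac{1}{35826 + \left(1465 - \frac{1425}{41}\right)} = \frac{1}{35826 + \frac{58640}{41}} = \frac{1}{\frac{1527506}{41}} = \frac{41}{1527506}$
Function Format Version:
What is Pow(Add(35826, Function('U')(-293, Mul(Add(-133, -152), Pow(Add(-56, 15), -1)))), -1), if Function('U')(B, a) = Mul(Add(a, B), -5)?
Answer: Rational(41, 1527506) ≈ 2.6841e-5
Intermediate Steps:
Function('U')(B, a) = Add(Mul(-5, B), Mul(-5, a)) (Function('U')(B, a) = Mul(Add(B, a), -5) = Add(Mul(-5, B), Mul(-5, a)))
Pow(Add(35826, Function('U')(-293, Mul(Add(-133, -152), Pow(Add(-56, 15), -1)))), -1) = Pow(Add(35826, Add(Mul(-5, -293), Mul(-5, Mul(Add(-133, -152), Pow(Add(-56, 15), -1))))), -1) = Pow(Add(35826, Add(1465, Mul(-5, Mul(-285, Pow(-41, -1))))), -1) = Pow(Add(35826, Add(1465, Mul(-5, Mul(-285, Rational(-1, 41))))), -1) = Pow(Add(35826, Add(1465, Mul(-5, Rational(285, 41)))), -1) = Pow(Add(35826, Add(1465, Rational(-1425, 41))), -1) = Pow(Add(35826, Rational(58640, 41)), -1) = Pow(Rational(1527506, 41), -1) = Rational(41, 1527506)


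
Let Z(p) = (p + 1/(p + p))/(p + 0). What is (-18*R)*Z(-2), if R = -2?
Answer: 81/2 ≈ 40.500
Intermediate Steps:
Z(p) = (p + 1/(2*p))/p
(-18*R)*Z(-2) = (-18*(-2))*(1 + (1/2)/(-2)**2) = 36*(1 + (1/2)*(1/4)) = 36*(1 + 1/8) = 36*(9/8) = 81/2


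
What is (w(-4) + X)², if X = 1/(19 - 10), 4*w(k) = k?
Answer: 64/81 ≈ 0.79012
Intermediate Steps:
w(k) = k/4
X = ⅑ (X = 1/9 = ⅑ ≈ 0.11111)
(w(-4) + X)² = ((¼)*(-4) + ⅑)² = (-1 + ⅑)² = (-8/9)² = 64/81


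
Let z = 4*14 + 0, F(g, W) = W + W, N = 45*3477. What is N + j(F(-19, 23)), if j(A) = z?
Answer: 156521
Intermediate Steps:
N = 156465
F(g, W) = 2*W
z = 56 (z = 56 + 0 = 56)
j(A) = 56
N + j(F(-19, 23)) = 156465 + 56 = 156521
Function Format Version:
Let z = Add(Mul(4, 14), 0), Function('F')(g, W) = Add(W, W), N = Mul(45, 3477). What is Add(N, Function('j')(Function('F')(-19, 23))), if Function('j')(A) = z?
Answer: 156521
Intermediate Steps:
N = 156465
Function('F')(g, W) = Mul(2, W)
z = 56 (z = Add(56, 0) = 56)
Function('j')(A) = 56
Add(N, Function('j')(Function('F')(-19, 23))) = Add(156465, 56) = 156521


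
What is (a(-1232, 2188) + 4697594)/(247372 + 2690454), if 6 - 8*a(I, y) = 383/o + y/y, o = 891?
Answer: 4185556763/2617602966 ≈ 1.5990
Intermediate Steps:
a(I, y) = 509/891 (a(I, y) = ¾ - (383/891 + y/y)/8 = ¾ - (383*(1/891) + 1)/8 = ¾ - (383/891 + 1)/8 = ¾ - ⅛*1274/891 = ¾ - 637/3564 = 509/891)
(a(-1232, 2188) + 4697594)/(247372 + 2690454) = (509/891 + 4697594)/(247372 + 2690454) = (4185556763/891)/2937826 = (4185556763/891)*(1/2937826) = 4185556763/2617602966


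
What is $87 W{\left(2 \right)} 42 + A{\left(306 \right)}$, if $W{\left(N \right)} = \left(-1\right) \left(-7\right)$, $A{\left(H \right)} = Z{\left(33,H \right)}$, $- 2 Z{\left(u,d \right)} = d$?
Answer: $25425$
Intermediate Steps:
$Z{\left(u,d \right)} = - \frac{d}{2}$
$A{\left(H \right)} = - \frac{H}{2}$
$W{\left(N \right)} = 7$
$87 W{\left(2 \right)} 42 + A{\left(306 \right)} = 87 \cdot 7 \cdot 42 - 153 = 609 \cdot 42 - 153 = 25578 - 153 = 25425$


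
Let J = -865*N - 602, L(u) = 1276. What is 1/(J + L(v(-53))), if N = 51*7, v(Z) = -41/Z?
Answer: -1/308131 ≈ -3.2454e-6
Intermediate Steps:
N = 357
J = -309407 (J = -865*357 - 602 = -308805 - 602 = -309407)
1/(J + L(v(-53))) = 1/(-309407 + 1276) = 1/(-308131) = -1/308131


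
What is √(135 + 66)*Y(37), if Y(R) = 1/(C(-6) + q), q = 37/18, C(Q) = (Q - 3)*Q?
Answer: 18*√201/1009 ≈ 0.25292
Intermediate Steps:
C(Q) = Q*(-3 + Q) (C(Q) = (-3 + Q)*Q = Q*(-3 + Q))
q = 37/18 (q = 37*(1/18) = 37/18 ≈ 2.0556)
Y(R) = 18/1009 (Y(R) = 1/(-6*(-3 - 6) + 37/18) = 1/(-6*(-9) + 37/18) = 1/(54 + 37/18) = 1/(1009/18) = 18/1009)
√(135 + 66)*Y(37) = √(135 + 66)*(18/1009) = √201*(18/1009) = 18*√201/1009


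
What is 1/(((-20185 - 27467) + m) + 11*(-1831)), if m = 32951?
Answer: -1/34842 ≈ -2.8701e-5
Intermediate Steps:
1/(((-20185 - 27467) + m) + 11*(-1831)) = 1/(((-20185 - 27467) + 32951) + 11*(-1831)) = 1/((-47652 + 32951) - 20141) = 1/(-14701 - 20141) = 1/(-34842) = -1/34842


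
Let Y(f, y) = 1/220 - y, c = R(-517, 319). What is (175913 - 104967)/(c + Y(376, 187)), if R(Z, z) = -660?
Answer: -15608120/186339 ≈ -83.762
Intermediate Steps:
c = -660
Y(f, y) = 1/220 - y
(175913 - 104967)/(c + Y(376, 187)) = (175913 - 104967)/(-660 + (1/220 - 1*187)) = 70946/(-660 + (1/220 - 187)) = 70946/(-660 - 41139/220) = 70946/(-186339/220) = 70946*(-220/186339) = -15608120/186339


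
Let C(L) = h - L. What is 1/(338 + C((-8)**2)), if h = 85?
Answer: 1/359 ≈ 0.0027855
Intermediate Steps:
C(L) = 85 - L
1/(338 + C((-8)**2)) = 1/(338 + (85 - 1*(-8)**2)) = 1/(338 + (85 - 1*64)) = 1/(338 + (85 - 64)) = 1/(338 + 21) = 1/359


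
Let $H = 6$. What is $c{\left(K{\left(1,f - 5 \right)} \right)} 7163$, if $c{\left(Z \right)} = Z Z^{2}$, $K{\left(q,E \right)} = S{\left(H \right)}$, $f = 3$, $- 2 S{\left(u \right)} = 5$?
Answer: $- \frac{895375}{8} \approx -1.1192 \cdot 10^{5}$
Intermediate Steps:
$S{\left(u \right)} = - \frac{5}{2}$ ($S{\left(u \right)} = \left(- \frac{1}{2}\right) 5 = - \frac{5}{2}$)
$K{\left(q,E \right)} = - \frac{5}{2}$
$c{\left(Z \right)} = Z^{3}$
$c{\left(K{\left(1,f - 5 \right)} \right)} 7163 = \left(- \frac{5}{2}\right)^{3} \cdot 7163 = \left(- \frac{125}{8}\right) 7163 = - \frac{895375}{8}$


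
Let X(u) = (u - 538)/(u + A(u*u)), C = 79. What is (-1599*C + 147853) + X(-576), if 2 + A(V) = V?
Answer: 3565677111/165599 ≈ 21532.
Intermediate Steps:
A(V) = -2 + V
X(u) = (-538 + u)/(-2 + u + u**2) (X(u) = (u - 538)/(u + (-2 + u*u)) = (-538 + u)/(u + (-2 + u**2)) = (-538 + u)/(-2 + u + u**2))
(-1599*C + 147853) + X(-576) = (-1599*79 + 147853) + (-538 - 576)/(-2 - 576 + (-576)**2) = (-126321 + 147853) - 1114/(-2 - 576 + 331776) = 21532 - 1114/331198 = 21532 + (1/331198)*(-1114) = 21532 - 557/165599 = 3565677111/165599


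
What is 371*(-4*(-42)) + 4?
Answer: 62332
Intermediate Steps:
371*(-4*(-42)) + 4 = 371*168 + 4 = 62328 + 4 = 62332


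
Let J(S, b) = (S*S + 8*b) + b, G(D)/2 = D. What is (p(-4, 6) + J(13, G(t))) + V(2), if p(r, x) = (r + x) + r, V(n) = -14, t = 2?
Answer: 189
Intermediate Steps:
G(D) = 2*D
J(S, b) = S**2 + 9*b (J(S, b) = (S**2 + 8*b) + b = S**2 + 9*b)
p(r, x) = x + 2*r
(p(-4, 6) + J(13, G(t))) + V(2) = ((6 + 2*(-4)) + (13**2 + 9*(2*2))) - 14 = ((6 - 8) + (169 + 9*4)) - 14 = (-2 + (169 + 36)) - 14 = (-2 + 205) - 14 = 203 - 14 = 189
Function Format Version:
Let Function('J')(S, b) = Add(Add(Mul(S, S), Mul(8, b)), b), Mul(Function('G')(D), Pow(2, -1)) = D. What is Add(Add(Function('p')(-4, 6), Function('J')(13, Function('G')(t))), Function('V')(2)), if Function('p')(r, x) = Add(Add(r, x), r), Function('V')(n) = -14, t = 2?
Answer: 189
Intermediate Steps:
Function('G')(D) = Mul(2, D)
Function('J')(S, b) = Add(Pow(S, 2), Mul(9, b)) (Function('J')(S, b) = Add(Add(Pow(S, 2), Mul(8, b)), b) = Add(Pow(S, 2), Mul(9, b)))
Function('p')(r, x) = Add(x, Mul(2, r))
Add(Add(Function('p')(-4, 6), Function('J')(13, Function('G')(t))), Function('V')(2)) = Add(Add(Add(6, Mul(2, -4)), Add(Pow(13, 2), Mul(9, Mul(2, 2)))), -14) = Add(Add(Add(6, -8), Add(169, Mul(9, 4))), -14) = Add(Add(-2, Add(169, 36)), -14) = Add(Add(-2, 205), -14) = Add(203, -14) = 189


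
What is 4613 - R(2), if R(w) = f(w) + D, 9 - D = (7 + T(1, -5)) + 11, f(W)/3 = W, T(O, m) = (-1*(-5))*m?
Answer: 4591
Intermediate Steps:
T(O, m) = 5*m
f(W) = 3*W
D = 16 (D = 9 - ((7 + 5*(-5)) + 11) = 9 - ((7 - 25) + 11) = 9 - (-18 + 11) = 9 - 1*(-7) = 9 + 7 = 16)
R(w) = 16 + 3*w (R(w) = 3*w + 16 = 16 + 3*w)
4613 - R(2) = 4613 - (16 + 3*2) = 4613 - (16 + 6) = 4613 - 1*22 = 4613 - 22 = 4591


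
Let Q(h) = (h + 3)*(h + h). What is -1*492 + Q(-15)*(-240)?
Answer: -86892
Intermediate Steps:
Q(h) = 2*h*(3 + h) (Q(h) = (3 + h)*(2*h) = 2*h*(3 + h))
-1*492 + Q(-15)*(-240) = -1*492 + (2*(-15)*(3 - 15))*(-240) = -492 + (2*(-15)*(-12))*(-240) = -492 + 360*(-240) = -492 - 86400 = -86892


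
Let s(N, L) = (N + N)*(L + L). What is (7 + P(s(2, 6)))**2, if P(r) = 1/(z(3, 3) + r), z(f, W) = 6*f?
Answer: 214369/4356 ≈ 49.212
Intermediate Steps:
s(N, L) = 4*L*N (s(N, L) = (2*N)*(2*L) = 4*L*N)
P(r) = 1/(18 + r) (P(r) = 1/(6*3 + r) = 1/(18 + r))
(7 + P(s(2, 6)))**2 = (7 + 1/(18 + 4*6*2))**2 = (7 + 1/(18 + 48))**2 = (7 + 1/66)**2 = (463/66)**2 = 214369/4356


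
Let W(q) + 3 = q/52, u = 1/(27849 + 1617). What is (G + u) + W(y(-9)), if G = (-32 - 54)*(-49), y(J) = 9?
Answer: 3226247099/766116 ≈ 4211.2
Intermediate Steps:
G = 4214 (G = -86*(-49) = 4214)
u = 1/29466 ≈ 3.3937e-5
W(q) = -3 + q/52
(G + u) + W(y(-9)) = (4214 + 1/29466) + (-3 + (1/52)*9) = 124169725/29466 + (-3 + 9/52) = 124169725/29466 - 147/52 = 3226247099/766116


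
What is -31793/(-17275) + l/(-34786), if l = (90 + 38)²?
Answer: 411458849/300464075 ≈ 1.3694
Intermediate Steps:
l = 16384 (l = 128² = 16384)
-31793/(-17275) + l/(-34786) = -31793/(-17275) + 16384/(-34786) = -31793*(-1/17275) + 16384*(-1/34786) = 31793/17275 - 8192/17393 = 411458849/300464075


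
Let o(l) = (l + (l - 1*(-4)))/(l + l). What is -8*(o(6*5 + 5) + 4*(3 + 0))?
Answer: -3656/35 ≈ -104.46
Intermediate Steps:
o(l) = (4 + 2*l)/(2*l) (o(l) = (l + (l + 4))/((2*l)) = (l + (4 + l))*(1/(2*l)) = (4 + 2*l)*(1/(2*l)) = (4 + 2*l)/(2*l))
-8*(o(6*5 + 5) + 4*(3 + 0)) = -8*((2 + (6*5 + 5))/(6*5 + 5) + 4*(3 + 0)) = -8*((2 + (30 + 5))/(30 + 5) + 4*3) = -8*((2 + 35)/35 + 12) = -8*((1/35)*37 + 12) = -8*(37/35 + 12) = -8*457/35 = -3656/35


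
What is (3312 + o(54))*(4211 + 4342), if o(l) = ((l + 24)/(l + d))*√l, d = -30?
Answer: 28327536 + 333567*√6/4 ≈ 2.8532e+7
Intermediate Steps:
o(l) = √l*(24 + l)/(-30 + l) (o(l) = ((l + 24)/(l - 30))*√l = ((24 + l)/(-30 + l))*√l = √l*(24 + l)/(-30 + l))
(3312 + o(54))*(4211 + 4342) = (3312 + √54*(24 + 54)/(-30 + 54))*(4211 + 4342) = (3312 + (3*√6)*78/24)*8553 = (3312 + (3*√6)*(1/24)*78)*8553 = (3312 + 39*√6/4)*8553 = 28327536 + 333567*√6/4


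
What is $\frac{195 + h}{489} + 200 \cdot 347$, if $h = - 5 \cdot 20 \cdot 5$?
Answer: $\frac{33936295}{489} \approx 69399.0$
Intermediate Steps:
$h = -500$ ($h = \left(-5\right) 100 = -500$)
$\frac{195 + h}{489} + 200 \cdot 347 = \frac{195 - 500}{489} + 200 \cdot 347 = \left(-305\right) \frac{1}{489} + 69400 = - \frac{305}{489} + 69400 = \frac{33936295}{489}$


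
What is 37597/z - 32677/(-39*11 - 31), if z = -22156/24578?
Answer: -106085794687/2547940 ≈ -41636.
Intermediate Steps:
z = -11078/12289 (z = -22156*1/24578 = -11078/12289 ≈ -0.90146)
37597/z - 32677/(-39*11 - 31) = 37597/(-11078/12289) - 32677/(-39*11 - 31) = 37597*(-12289/11078) - 32677/(-429 - 31) = -462029533/11078 - 32677/(-460) = -462029533/11078 - 32677*(-1/460) = -462029533/11078 + 32677/460 = -106085794687/2547940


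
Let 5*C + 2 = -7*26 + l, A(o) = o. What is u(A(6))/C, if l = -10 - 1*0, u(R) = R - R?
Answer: 0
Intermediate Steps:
u(R) = 0
l = -10 (l = -10 + 0 = -10)
C = -194/5 (C = -⅖ + (-7*26 - 10)/5 = -⅖ + (-182 - 10)/5 = -⅖ + (⅕)*(-192) = -⅖ - 192/5 = -194/5 ≈ -38.800)
u(A(6))/C = 0/(-194/5) = 0*(-5/194) = 0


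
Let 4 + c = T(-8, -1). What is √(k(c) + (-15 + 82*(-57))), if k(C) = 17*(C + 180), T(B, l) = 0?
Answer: I*√1697 ≈ 41.195*I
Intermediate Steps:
c = -4 (c = -4 + 0 = -4)
k(C) = 3060 + 17*C (k(C) = 17*(180 + C) = 3060 + 17*C)
√(k(c) + (-15 + 82*(-57))) = √((3060 + 17*(-4)) + (-15 + 82*(-57))) = √((3060 - 68) + (-15 - 4674)) = √(2992 - 4689) = √(-1697) = I*√1697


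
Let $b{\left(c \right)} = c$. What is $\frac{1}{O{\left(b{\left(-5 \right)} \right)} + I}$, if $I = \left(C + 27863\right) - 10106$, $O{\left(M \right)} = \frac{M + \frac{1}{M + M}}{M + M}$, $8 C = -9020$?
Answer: $\frac{100}{1663001} \approx 6.0132 \cdot 10^{-5}$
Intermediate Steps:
$C = - \frac{2255}{2}$ ($C = \frac{1}{8} \left(-9020\right) = - \frac{2255}{2} \approx -1127.5$)
$O{\left(M \right)} = \frac{M + \frac{1}{2 M}}{2 M}$
$I = \frac{33259}{2}$ ($I = \left(- \frac{2255}{2} + 27863\right) - 10106 = \frac{53471}{2} - 10106 = \frac{33259}{2} \approx 16630.0$)
$\frac{1}{O{\left(b{\left(-5 \right)} \right)} + I} = \frac{1}{\left(\frac{1}{2} + \frac{1}{4 \cdot 25}\right) + \frac{33259}{2}} = \frac{1}{\left(\frac{1}{2} + \frac{1}{4} \cdot \frac{1}{25}\right) + \frac{33259}{2}} = \frac{1}{\left(\frac{1}{2} + \frac{1}{100}\right) + \frac{33259}{2}} = \frac{1}{\frac{51}{100} + \frac{33259}{2}} = \frac{1}{\frac{1663001}{100}} = \frac{100}{1663001}$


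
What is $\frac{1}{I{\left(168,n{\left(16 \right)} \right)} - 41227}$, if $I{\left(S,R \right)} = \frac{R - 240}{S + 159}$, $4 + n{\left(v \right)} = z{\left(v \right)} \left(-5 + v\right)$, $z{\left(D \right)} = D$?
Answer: $- \frac{327}{13481297} \approx -2.4256 \cdot 10^{-5}$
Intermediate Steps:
$n{\left(v \right)} = -4 + v \left(-5 + v\right)$
$I{\left(S,R \right)} = \frac{-240 + R}{159 + S}$
$\frac{1}{I{\left(168,n{\left(16 \right)} \right)} - 41227} = \frac{1}{\frac{-240 - \left(84 - 256\right)}{159 + 168} - 41227} = \frac{1}{\frac{-240 - -172}{327} - 41227} = \frac{1}{\frac{-240 + 172}{327} - 41227} = \frac{1}{\frac{1}{327} \left(-68\right) - 41227} = \frac{1}{- \frac{68}{327} - 41227} = \frac{1}{- \frac{13481297}{327}} = - \frac{327}{13481297}$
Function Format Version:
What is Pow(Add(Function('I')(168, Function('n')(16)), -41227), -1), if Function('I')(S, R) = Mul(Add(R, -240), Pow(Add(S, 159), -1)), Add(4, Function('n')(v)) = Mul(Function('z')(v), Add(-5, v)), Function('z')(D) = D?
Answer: Rational(-327, 13481297) ≈ -2.4256e-5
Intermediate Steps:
Function('n')(v) = Add(-4, Mul(v, Add(-5, v)))
Function('I')(S, R) = Mul(Pow(Add(159, S), -1), Add(-240, R)) (Function('I')(S, R) = Mul(Add(-240, R), Pow(Add(159, S), -1)) = Mul(Pow(Add(159, S), -1), Add(-240, R)))
Pow(Add(Function('I')(168, Function('n')(16)), -41227), -1) = Pow(Add(Mul(Pow(Add(159, 168), -1), Add(-240, Add(-4, Pow(16, 2), Mul(-5, 16)))), -41227), -1) = Pow(Add(Mul(Pow(327, -1), Add(-240, Add(-4, 256, -80))), -41227), -1) = Pow(Add(Mul(Rational(1, 327), Add(-240, 172)), -41227), -1) = Pow(Add(Mul(Rational(1, 327), -68), -41227), -1) = Pow(Add(Rational(-68, 327), -41227), -1) = Pow(Rational(-13481297, 327), -1) = Rational(-327, 13481297)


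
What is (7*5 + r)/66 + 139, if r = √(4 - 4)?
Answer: 9209/66 ≈ 139.53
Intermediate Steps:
r = 0 (r = √0 = 0)
(7*5 + r)/66 + 139 = (7*5 + 0)/66 + 139 = (35 + 0)/66 + 139 = (1/66)*35 + 139 = 35/66 + 139 = 9209/66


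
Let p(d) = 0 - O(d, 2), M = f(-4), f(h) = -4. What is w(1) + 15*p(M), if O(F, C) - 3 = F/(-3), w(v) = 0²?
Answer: -65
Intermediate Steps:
w(v) = 0
M = -4
O(F, C) = 3 - F/3 (O(F, C) = 3 + F/(-3) = 3 + F*(-⅓) = 3 - F/3)
p(d) = -3 + d/3 (p(d) = 0 - (3 - d/3) = 0 + (-3 + d/3) = -3 + d/3)
w(1) + 15*p(M) = 0 + 15*(-3 + (⅓)*(-4)) = 0 + 15*(-3 - 4/3) = 0 + 15*(-13/3) = 0 - 65 = -65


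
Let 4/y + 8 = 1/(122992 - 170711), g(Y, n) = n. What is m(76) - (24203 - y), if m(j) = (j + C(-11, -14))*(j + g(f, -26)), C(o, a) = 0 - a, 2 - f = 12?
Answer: -7521870235/381753 ≈ -19704.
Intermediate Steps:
f = -10 (f = 2 - 1*12 = 2 - 12 = -10)
C(o, a) = -a
y = -190876/381753 (y = 4/(-8 + 1/(122992 - 170711)) = 4/(-8 + 1/(-47719)) = 4/(-8 - 1/47719) = 4/(-381753/47719) = 4*(-47719/381753) = -190876/381753 ≈ -0.50000)
m(j) = (-26 + j)*(14 + j) (m(j) = (j - 1*(-14))*(j - 26) = (j + 14)*(-26 + j) = (14 + j)*(-26 + j) = (-26 + j)*(14 + j))
m(76) - (24203 - y) = (-364 + 76² - 12*76) - (24203 - 1*(-190876/381753)) = (-364 + 5776 - 912) - (24203 + 190876/381753) = 4500 - 1*9239758735/381753 = 4500 - 9239758735/381753 = -7521870235/381753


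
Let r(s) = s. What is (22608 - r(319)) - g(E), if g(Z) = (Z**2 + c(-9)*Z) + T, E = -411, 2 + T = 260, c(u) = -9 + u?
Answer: -154288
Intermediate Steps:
T = 258 (T = -2 + 260 = 258)
g(Z) = 258 + Z**2 - 18*Z (g(Z) = (Z**2 + (-9 - 9)*Z) + 258 = (Z**2 - 18*Z) + 258 = 258 + Z**2 - 18*Z)
(22608 - r(319)) - g(E) = (22608 - 1*319) - (258 + (-411)**2 - 18*(-411)) = (22608 - 319) - (258 + 168921 + 7398) = 22289 - 1*176577 = 22289 - 176577 = -154288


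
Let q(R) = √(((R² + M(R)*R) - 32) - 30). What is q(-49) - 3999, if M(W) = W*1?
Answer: -3999 + 2*√1185 ≈ -3930.2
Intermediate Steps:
M(W) = W
q(R) = √(-62 + 2*R²) (q(R) = √(((R² + R*R) - 32) - 30) = √(((R² + R²) - 32) - 30) = √((2*R² - 32) - 30) = √((-32 + 2*R²) - 30) = √(-62 + 2*R²))
q(-49) - 3999 = √(-62 + 2*(-49)²) - 3999 = √(-62 + 2*2401) - 3999 = √(-62 + 4802) - 3999 = √4740 - 3999 = 2*√1185 - 3999 = -3999 + 2*√1185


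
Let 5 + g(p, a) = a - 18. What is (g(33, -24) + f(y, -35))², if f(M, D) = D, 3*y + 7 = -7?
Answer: 6724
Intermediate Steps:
y = -14/3 (y = -7/3 + (⅓)*(-7) = -7/3 - 7/3 = -14/3 ≈ -4.6667)
g(p, a) = -23 + a (g(p, a) = -5 + (a - 18) = -5 + (-18 + a) = -23 + a)
(g(33, -24) + f(y, -35))² = ((-23 - 24) - 35)² = (-47 - 35)² = (-82)² = 6724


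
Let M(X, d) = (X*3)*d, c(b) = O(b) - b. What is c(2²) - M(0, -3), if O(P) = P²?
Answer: 12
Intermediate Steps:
c(b) = b² - b
M(X, d) = 3*X*d (M(X, d) = (3*X)*d = 3*X*d)
c(2²) - M(0, -3) = 2²*(-1 + 2²) - 3*0*(-3) = 4*(-1 + 4) - 1*0 = 4*3 + 0 = 12 + 0 = 12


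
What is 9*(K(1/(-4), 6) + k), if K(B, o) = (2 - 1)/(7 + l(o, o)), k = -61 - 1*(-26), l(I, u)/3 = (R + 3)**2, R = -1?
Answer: -5976/19 ≈ -314.53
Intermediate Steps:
l(I, u) = 12 (l(I, u) = 3*(-1 + 3)**2 = 3*2**2 = 3*4 = 12)
k = -35 (k = -61 + 26 = -35)
K(B, o) = 1/19 (K(B, o) = (2 - 1)/(7 + 12) = 1/19)
9*(K(1/(-4), 6) + k) = 9*(1/19 - 35) = 9*(-664/19) = -5976/19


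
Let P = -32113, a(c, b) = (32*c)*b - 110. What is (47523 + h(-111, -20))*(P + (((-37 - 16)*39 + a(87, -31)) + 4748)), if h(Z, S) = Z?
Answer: -5492490552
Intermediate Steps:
a(c, b) = -110 + 32*b*c (a(c, b) = 32*b*c - 110 = -110 + 32*b*c)
(47523 + h(-111, -20))*(P + (((-37 - 16)*39 + a(87, -31)) + 4748)) = (47523 - 111)*(-32113 + (((-37 - 16)*39 + (-110 + 32*(-31)*87)) + 4748)) = 47412*(-32113 + ((-53*39 + (-110 - 86304)) + 4748)) = 47412*(-32113 + ((-2067 - 86414) + 4748)) = 47412*(-32113 + (-88481 + 4748)) = 47412*(-32113 - 83733) = 47412*(-115846) = -5492490552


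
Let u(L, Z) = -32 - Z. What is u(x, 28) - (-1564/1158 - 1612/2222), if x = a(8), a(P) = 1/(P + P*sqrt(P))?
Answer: -37260664/643269 ≈ -57.924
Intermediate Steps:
a(P) = 1/(P + P**(3/2))
x = 1/(8 + 16*sqrt(2)) (x = 1/(8 + 8**(3/2)) = 1/(8 + 16*sqrt(2)) ≈ 0.032650)
u(x, 28) - (-1564/1158 - 1612/2222) = (-32 - 1*28) - (-1564/1158 - 1612/2222) = (-32 - 28) - (-1564*1/1158 - 1612*1/2222) = -60 - (-782/579 - 806/1111) = -60 - 1*(-1335476/643269) = -60 + 1335476/643269 = -37260664/643269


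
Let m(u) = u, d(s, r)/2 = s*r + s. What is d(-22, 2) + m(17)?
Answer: -115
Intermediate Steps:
d(s, r) = 2*s + 2*r*s (d(s, r) = 2*(s*r + s) = 2*(r*s + s) = 2*(s + r*s) = 2*s + 2*r*s)
d(-22, 2) + m(17) = 2*(-22)*(1 + 2) + 17 = 2*(-22)*3 + 17 = -132 + 17 = -115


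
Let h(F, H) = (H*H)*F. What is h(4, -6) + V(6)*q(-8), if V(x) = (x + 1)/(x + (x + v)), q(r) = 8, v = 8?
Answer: 734/5 ≈ 146.80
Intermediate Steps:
h(F, H) = F*H**2 (h(F, H) = H**2*F = F*H**2)
V(x) = (1 + x)/(8 + 2*x) (V(x) = (x + 1)/(x + (x + 8)) = (1 + x)/(x + (8 + x)) = (1 + x)/(8 + 2*x))
h(4, -6) + V(6)*q(-8) = 4*(-6)**2 + ((1 + 6)/(2*(4 + 6)))*8 = 4*36 + ((1/2)*7/10)*8 = 144 + ((1/2)*(1/10)*7)*8 = 144 + (7/20)*8 = 144 + 14/5 = 734/5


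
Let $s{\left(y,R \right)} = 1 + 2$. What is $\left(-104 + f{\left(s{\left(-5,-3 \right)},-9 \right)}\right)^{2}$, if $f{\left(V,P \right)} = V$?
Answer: $10201$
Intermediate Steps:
$s{\left(y,R \right)} = 3$
$\left(-104 + f{\left(s{\left(-5,-3 \right)},-9 \right)}\right)^{2} = \left(-104 + 3\right)^{2} = \left(-101\right)^{2} = 10201$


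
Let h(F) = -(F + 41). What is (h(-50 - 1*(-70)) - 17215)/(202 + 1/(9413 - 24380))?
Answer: -258569892/3023333 ≈ -85.525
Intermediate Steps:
h(F) = -41 - F (h(F) = -(41 + F) = -41 - F)
(h(-50 - 1*(-70)) - 17215)/(202 + 1/(9413 - 24380)) = ((-41 - (-50 - 1*(-70))) - 17215)/(202 + 1/(9413 - 24380)) = ((-41 - (-50 + 70)) - 17215)/(202 + 1/(-14967)) = ((-41 - 1*20) - 17215)/(202 - 1/14967) = ((-41 - 20) - 17215)/(3023333/14967) = (-61 - 17215)*(14967/3023333) = -17276*14967/3023333 = -258569892/3023333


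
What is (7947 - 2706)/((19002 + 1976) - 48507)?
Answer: -5241/27529 ≈ -0.19038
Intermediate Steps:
(7947 - 2706)/((19002 + 1976) - 48507) = 5241/(20978 - 48507) = 5241/(-27529) = 5241*(-1/27529) = -5241/27529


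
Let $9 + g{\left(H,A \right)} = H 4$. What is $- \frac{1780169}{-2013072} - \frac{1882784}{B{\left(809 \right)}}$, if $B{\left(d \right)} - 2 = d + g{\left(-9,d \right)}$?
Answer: $- \frac{1894408071497}{771006576} \approx -2457.1$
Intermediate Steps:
$g{\left(H,A \right)} = -9 + 4 H$ ($g{\left(H,A \right)} = -9 + H 4 = -9 + 4 H$)
$B{\left(d \right)} = -43 + d$ ($B{\left(d \right)} = 2 + \left(d + \left(-9 + 4 \left(-9\right)\right)\right) = 2 + \left(d - 45\right) = 2 + \left(-45 + d\right) = -43 + d$)
$- \frac{1780169}{-2013072} - \frac{1882784}{B{\left(809 \right)}} = - \frac{1780169}{-2013072} - \frac{1882784}{-43 + 809} = \left(-1780169\right) \left(- \frac{1}{2013072}\right) - \frac{1882784}{766} = \frac{1780169}{2013072} - \frac{941392}{383} = - \frac{1894408071497}{771006576}$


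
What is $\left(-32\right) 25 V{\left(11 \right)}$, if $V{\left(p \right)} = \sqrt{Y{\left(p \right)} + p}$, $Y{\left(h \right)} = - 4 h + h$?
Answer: $- 800 i \sqrt{22} \approx - 3752.3 i$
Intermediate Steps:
$Y{\left(h \right)} = - 3 h$
$V{\left(p \right)} = \sqrt{2} \sqrt{- p}$ ($V{\left(p \right)} = \sqrt{- 3 p + p} = \sqrt{- 2 p} = \sqrt{2} \sqrt{- p}$)
$\left(-32\right) 25 V{\left(11 \right)} = \left(-32\right) 25 \sqrt{2} \sqrt{\left(-1\right) 11} = - 800 \sqrt{2} \sqrt{-11} = - 800 \sqrt{2} i \sqrt{11} = - 800 i \sqrt{22}$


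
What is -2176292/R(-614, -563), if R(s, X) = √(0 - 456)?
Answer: 544073*I*√114/57 ≈ 1.0191e+5*I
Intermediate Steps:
R(s, X) = 2*I*√114 (R(s, X) = √(-456) = 2*I*√114)
-2176292/R(-614, -563) = -2176292*(-I*√114/228) = -(-544073)*I*√114/57 = 544073*I*√114/57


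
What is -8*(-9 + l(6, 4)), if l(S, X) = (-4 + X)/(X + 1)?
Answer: 72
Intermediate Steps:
l(S, X) = (-4 + X)/(1 + X)
-8*(-9 + l(6, 4)) = -8*(-9 + (-4 + 4)/(1 + 4)) = -8*(-9 + 0/5) = -8*(-9 + (⅕)*0) = -8*(-9 + 0) = -8*(-9) = 72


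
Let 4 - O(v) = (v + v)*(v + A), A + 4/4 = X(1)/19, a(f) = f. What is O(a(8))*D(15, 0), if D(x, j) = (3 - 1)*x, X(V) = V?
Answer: -62040/19 ≈ -3265.3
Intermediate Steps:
D(x, j) = 2*x
A = -18/19 (A = -1 + 1/19 = -18/19 ≈ -0.94737)
O(v) = 4 - 2*v*(-18/19 + v) (O(v) = 4 - (v + v)*(v - 18/19) = 4 - 2*v*(-18/19 + v))
O(a(8))*D(15, 0) = (4 - 2*8² + (36/19)*8)*(2*15) = (4 - 2*64 + 288/19)*30 = (4 - 128 + 288/19)*30 = -2068/19*30 = -62040/19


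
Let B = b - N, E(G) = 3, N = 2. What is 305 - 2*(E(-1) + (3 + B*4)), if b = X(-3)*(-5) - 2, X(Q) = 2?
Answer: 405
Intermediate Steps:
b = -12 (b = 2*(-5) - 2 = -10 - 2 = -12)
B = -14 (B = -12 - 1*2 = -12 - 2 = -14)
305 - 2*(E(-1) + (3 + B*4)) = 305 - 2*(3 + (3 - 14*4)) = 305 - 2*(3 + (3 - 56)) = 305 - 2*(3 - 53) = 305 - 2*(-50) = 305 + 100 = 405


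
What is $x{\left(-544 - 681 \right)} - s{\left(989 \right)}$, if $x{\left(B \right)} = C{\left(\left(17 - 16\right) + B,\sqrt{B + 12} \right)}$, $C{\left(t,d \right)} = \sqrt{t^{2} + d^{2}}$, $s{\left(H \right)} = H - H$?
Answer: $\sqrt{1496963} \approx 1223.5$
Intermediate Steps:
$s{\left(H \right)} = 0$
$C{\left(t,d \right)} = \sqrt{d^{2} + t^{2}}$
$x{\left(B \right)} = \sqrt{12 + B + \left(1 + B\right)^{2}}$ ($x{\left(B \right)} = \sqrt{\left(\sqrt{B + 12}\right)^{2} + \left(\left(17 - 16\right) + B\right)^{2}} = \sqrt{\left(\sqrt{12 + B}\right)^{2} + \left(1 + B\right)^{2}} = \sqrt{\left(12 + B\right) + \left(1 + B\right)^{2}} = \sqrt{12 + B + \left(1 + B\right)^{2}}$)
$x{\left(-544 - 681 \right)} - s{\left(989 \right)} = \sqrt{12 - 1225 + \left(1 - 1225\right)^{2}} - 0 = \sqrt{12 - 1225 + \left(1 - 1225\right)^{2}} + 0 = \sqrt{12 - 1225 + \left(-1224\right)^{2}} + 0 = \sqrt{12 - 1225 + 1498176} + 0 = \sqrt{1496963} + 0 = \sqrt{1496963}$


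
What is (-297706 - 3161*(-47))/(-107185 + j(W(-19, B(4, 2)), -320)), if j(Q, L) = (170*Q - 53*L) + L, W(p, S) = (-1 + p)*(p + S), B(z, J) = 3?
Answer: 149139/36145 ≈ 4.1261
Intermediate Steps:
W(p, S) = (-1 + p)*(S + p)
j(Q, L) = -52*L + 170*Q (j(Q, L) = (-53*L + 170*Q) + L = -52*L + 170*Q)
(-297706 - 3161*(-47))/(-107185 + j(W(-19, B(4, 2)), -320)) = (-297706 - 3161*(-47))/(-107185 + (-52*(-320) + 170*((-19)² - 1*3 - 1*(-19) + 3*(-19)))) = (-297706 + 148567)/(-107185 + (16640 + 170*(361 - 3 + 19 - 57))) = -149139/(-107185 + (16640 + 170*320)) = -149139/(-107185 + (16640 + 54400)) = -149139/(-107185 + 71040) = -149139/(-36145) = -149139*(-1/36145) = 149139/36145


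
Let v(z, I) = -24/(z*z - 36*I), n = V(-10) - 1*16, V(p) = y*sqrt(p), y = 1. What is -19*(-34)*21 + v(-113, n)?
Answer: 483226241646/35620397 - 864*I*sqrt(10)/178101985 ≈ 13566.0 - 1.5341e-5*I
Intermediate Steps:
V(p) = sqrt(p) (V(p) = 1*sqrt(p) = sqrt(p))
n = -16 + I*sqrt(10) (n = sqrt(-10) - 1*16 = I*sqrt(10) - 16 = -16 + I*sqrt(10) ≈ -16.0 + 3.1623*I)
v(z, I) = -24/(z**2 - 36*I)
-19*(-34)*21 + v(-113, n) = -19*(-34)*21 + 24/(-1*(-113)**2 + 36*(-16 + I*sqrt(10))) = 646*21 + 24/(-1*12769 + (-576 + 36*I*sqrt(10))) = 13566 + 24/(-12769 + (-576 + 36*I*sqrt(10))) = 13566 + 24/(-13345 + 36*I*sqrt(10))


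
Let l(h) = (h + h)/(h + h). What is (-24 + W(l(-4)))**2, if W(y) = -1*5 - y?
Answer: 900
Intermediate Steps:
l(h) = 1 (l(h) = (2*h)/((2*h)) = (2*h)*(1/(2*h)) = 1)
W(y) = -5 - y
(-24 + W(l(-4)))**2 = (-24 + (-5 - 1*1))**2 = (-24 + (-5 - 1))**2 = (-24 - 6)**2 = (-30)**2 = 900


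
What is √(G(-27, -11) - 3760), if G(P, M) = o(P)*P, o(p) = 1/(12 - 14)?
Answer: I*√14986/2 ≈ 61.209*I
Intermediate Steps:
o(p) = -½ (o(p) = 1/(-2) = -½)
G(P, M) = -P/2
√(G(-27, -11) - 3760) = √(-½*(-27) - 3760) = √(27/2 - 3760) = √(-7493/2) = I*√14986/2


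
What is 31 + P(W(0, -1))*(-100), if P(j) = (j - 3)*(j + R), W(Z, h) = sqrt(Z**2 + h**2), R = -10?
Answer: -1769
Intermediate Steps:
P(j) = (-10 + j)*(-3 + j) (P(j) = (j - 3)*(j - 10) = (-3 + j)*(-10 + j) = (-10 + j)*(-3 + j))
31 + P(W(0, -1))*(-100) = 31 + (30 + (sqrt(0**2 + (-1)**2))**2 - 13*sqrt(0**2 + (-1)**2))*(-100) = 31 + (30 + (sqrt(0 + 1))**2 - 13*sqrt(0 + 1))*(-100) = 31 + (30 + (sqrt(1))**2 - 13*sqrt(1))*(-100) = 31 + (30 + 1**2 - 13*1)*(-100) = 31 + (30 + 1 - 13)*(-100) = 31 + 18*(-100) = 31 - 1800 = -1769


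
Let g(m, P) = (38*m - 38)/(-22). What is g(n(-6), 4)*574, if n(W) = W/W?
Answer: 0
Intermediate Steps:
n(W) = 1
g(m, P) = 19/11 - 19*m/11 (g(m, P) = (-38 + 38*m)*(-1/22) = 19/11 - 19*m/11)
g(n(-6), 4)*574 = (19/11 - 19/11*1)*574 = (19/11 - 19/11)*574 = 0*574 = 0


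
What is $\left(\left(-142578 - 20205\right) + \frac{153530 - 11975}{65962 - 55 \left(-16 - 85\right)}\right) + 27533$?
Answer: $- \frac{3224177565}{23839} \approx -1.3525 \cdot 10^{5}$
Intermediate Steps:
$\left(\left(-142578 - 20205\right) + \frac{153530 - 11975}{65962 - 55 \left(-16 - 85\right)}\right) + 27533 = \left(\left(-142578 - 20205\right) + \frac{141555}{65962 - -5555}\right) + 27533 = \left(-162783 + \frac{141555}{65962 + 5555}\right) + 27533 = \left(-162783 + \frac{141555}{71517}\right) + 27533 = \left(-162783 + 141555 \cdot \frac{1}{71517}\right) + 27533 = \left(-162783 + \frac{47185}{23839}\right) + 27533 = - \frac{3880536752}{23839} + 27533 = - \frac{3224177565}{23839}$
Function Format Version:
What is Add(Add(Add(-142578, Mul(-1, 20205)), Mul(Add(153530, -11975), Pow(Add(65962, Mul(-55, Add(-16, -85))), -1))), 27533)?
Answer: Rational(-3224177565, 23839) ≈ -1.3525e+5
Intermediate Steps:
Add(Add(Add(-142578, Mul(-1, 20205)), Mul(Add(153530, -11975), Pow(Add(65962, Mul(-55, Add(-16, -85))), -1))), 27533) = Add(Add(Add(-142578, -20205), Mul(141555, Pow(Add(65962, Mul(-55, -101)), -1))), 27533) = Add(Add(-162783, Mul(141555, Pow(Add(65962, 5555), -1))), 27533) = Add(Add(-162783, Mul(141555, Pow(71517, -1))), 27533) = Add(Add(-162783, Mul(141555, Rational(1, 71517))), 27533) = Add(Add(-162783, Rational(47185, 23839)), 27533) = Add(Rational(-3880536752, 23839), 27533) = Rational(-3224177565, 23839)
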